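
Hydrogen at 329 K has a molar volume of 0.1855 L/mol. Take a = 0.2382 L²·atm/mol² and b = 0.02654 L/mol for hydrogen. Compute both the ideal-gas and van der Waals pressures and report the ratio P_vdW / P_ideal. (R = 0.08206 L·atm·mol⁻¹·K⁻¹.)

Ideal: P_ideal = RT/V_m = (0.08206)(329)/0.1855 = 145.540 atm
vdW: P = RT/(V_m − b) − a/V_m² = 26.9977/0.158960 − 0.2382/0.0344103 = 169.840 − 6.92235 = 162.918 atm
Ratio = 162.918/145.540 = 1.119

P_vdW / P_ideal ≈ 1.119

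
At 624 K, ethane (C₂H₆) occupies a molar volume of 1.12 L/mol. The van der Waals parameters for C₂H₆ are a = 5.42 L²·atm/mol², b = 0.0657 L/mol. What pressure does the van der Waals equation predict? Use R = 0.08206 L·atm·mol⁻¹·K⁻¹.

P ≈ 44.25 atm

P = RT/(V_m − b) − a/V_m²
RT/(V_m − b) = (0.08206)(624)/(1.12 − 0.0657) = 51.205/1.0543 = 48.568 atm
a/V_m² = 5.42/(1.12)² = 4.3208 atm
P = 48.568 − 4.3208 = 44.25 atm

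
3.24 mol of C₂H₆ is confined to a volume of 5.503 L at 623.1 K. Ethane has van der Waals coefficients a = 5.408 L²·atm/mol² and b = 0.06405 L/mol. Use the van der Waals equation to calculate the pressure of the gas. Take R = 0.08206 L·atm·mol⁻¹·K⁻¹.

P ≈ 29.41 atm

P = nRT/(V − nb) − a n²/V²
nRT/(V − nb) = (3.24)(0.08206)(623.1)/(5.503 − 3.24×0.06405) = 165.67/5.2955 = 31.285 atm
a n²/V² = (5.408)(3.24)²/(5.503)² = 1.8747 atm
P = 31.285 − 1.8747 = 29.41 atm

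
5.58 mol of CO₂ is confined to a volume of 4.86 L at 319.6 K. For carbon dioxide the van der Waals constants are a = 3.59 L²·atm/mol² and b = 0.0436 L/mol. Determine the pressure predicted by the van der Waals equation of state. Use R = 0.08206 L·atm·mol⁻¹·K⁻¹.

P = nRT/(V − nb) − a n²/V²
nRT/(V − nb) = (5.58)(0.08206)(319.6)/(4.86 − 5.58×0.0436) = 146.34/4.6167 = 31.698 atm
a n²/V² = (3.59)(5.58)²/(4.86)² = 4.7325 atm
P = 31.698 − 4.7325 = 26.97 atm

P ≈ 26.97 atm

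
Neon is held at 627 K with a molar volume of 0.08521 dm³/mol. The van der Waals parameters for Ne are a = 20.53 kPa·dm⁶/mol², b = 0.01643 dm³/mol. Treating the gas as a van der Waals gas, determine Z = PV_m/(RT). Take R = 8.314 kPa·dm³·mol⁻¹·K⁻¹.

P = RT/(V_m − b) − a/V_m² = (8.314)(627)/(0.08521 − 0.01643) − 20.53/(0.08521)²
  = 5212.9/0.068780 − 2827.5 = 75791 − 2827.5 = 72964 kPa
Z = PV_m/(RT) = (72964)(0.08521)/((8.314)(627)) = 6217.3/5212.9 = 1.193

Z ≈ 1.193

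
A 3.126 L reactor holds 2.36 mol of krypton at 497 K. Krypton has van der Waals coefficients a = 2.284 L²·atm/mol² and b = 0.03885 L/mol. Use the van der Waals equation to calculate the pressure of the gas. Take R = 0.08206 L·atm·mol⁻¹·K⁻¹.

P ≈ 30.42 atm

P = nRT/(V − nb) − a n²/V²
nRT/(V − nb) = (2.36)(0.08206)(497)/(3.126 − 2.36×0.03885) = 96.250/3.0343 = 31.721 atm
a n²/V² = (2.284)(2.36)²/(3.126)² = 1.3018 atm
P = 31.721 − 1.3018 = 30.42 atm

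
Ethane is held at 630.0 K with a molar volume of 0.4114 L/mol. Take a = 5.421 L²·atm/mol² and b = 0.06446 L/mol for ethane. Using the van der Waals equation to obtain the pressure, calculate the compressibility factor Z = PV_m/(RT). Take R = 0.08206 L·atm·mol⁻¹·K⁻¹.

P = RT/(V_m − b) − a/V_m² = (0.08206)(630.0)/(0.4114 − 0.06446) − 5.421/(0.4114)²
  = 51.698/0.34694 − 32.030 = 149.01 − 32.030 = 116.98 atm
Z = PV_m/(RT) = (116.98)(0.4114)/((0.08206)(630.0)) = 48.126/51.698 = 0.9309

Z ≈ 0.9309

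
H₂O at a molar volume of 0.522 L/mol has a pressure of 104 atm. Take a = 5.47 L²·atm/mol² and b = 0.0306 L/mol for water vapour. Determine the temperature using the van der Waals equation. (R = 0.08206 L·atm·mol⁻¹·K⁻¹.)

T ≈ 743.0 K

T = (P + a/V_m²)(V_m − b)/R
P + a/V_m² = 104 + 5.47/(0.522)² = 124.07 atm
V_m − b = 0.522 − 0.0306 = 0.49140 L/mol
T = (124.07)(0.49140)/0.08206 = 743.0 K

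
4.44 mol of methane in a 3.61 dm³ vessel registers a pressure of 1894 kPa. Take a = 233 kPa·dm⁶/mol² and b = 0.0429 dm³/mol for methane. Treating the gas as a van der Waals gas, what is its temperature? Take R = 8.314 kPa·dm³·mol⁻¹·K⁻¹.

T ≈ 208.1 K

T = (P + a n²/V²)(V − nb)/(nR)
P + a n²/V² = 1894 + (233)(4.44)²/(3.61)² = 2246.5 kPa
V − nb = 3.61 − (4.44)(0.0429) = 3.4195 dm³
T = (2246.5)(3.4195)/((4.44)(8.314)) = 208.1 K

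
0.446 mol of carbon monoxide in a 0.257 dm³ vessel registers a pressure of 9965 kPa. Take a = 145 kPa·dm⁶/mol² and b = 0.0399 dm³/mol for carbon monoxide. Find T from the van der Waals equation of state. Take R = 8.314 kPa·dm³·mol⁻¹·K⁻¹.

T = (P + a n²/V²)(V − nb)/(nR)
P + a n²/V² = 9965 + (145)(0.446)²/(0.257)² = 10402 kPa
V − nb = 0.257 − (0.446)(0.0399) = 0.23920 dm³
T = (10402)(0.23920)/((0.446)(8.314)) = 671.0 K

T ≈ 671.0 K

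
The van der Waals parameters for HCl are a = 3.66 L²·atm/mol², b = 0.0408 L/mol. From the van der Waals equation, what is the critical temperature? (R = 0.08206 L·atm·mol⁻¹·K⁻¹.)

T_c ≈ 323.9 K

For a van der Waals gas, T_c = 8a/(27Rb).
T_c = 8×3.66/(27×0.08206×0.0408) = 29.280/0.090397 = 323.9 K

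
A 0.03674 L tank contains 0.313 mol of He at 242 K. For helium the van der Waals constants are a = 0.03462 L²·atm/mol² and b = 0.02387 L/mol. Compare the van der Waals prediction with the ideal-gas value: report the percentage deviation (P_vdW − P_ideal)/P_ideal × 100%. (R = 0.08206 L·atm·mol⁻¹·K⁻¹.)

Ideal: P_ideal = nRT/V = (0.313)(0.08206)(242)/0.03674 = 169.181 atm
vdW: P = nRT/(V − nb) − a n²/V² = 6.21572/0.0292687 − 0.00339169/0.00134983 = 212.367 − 2.51268 = 209.854 atm
% deviation = (209.854 − 169.181)/169.181 × 100% = 24.04%

24.04 %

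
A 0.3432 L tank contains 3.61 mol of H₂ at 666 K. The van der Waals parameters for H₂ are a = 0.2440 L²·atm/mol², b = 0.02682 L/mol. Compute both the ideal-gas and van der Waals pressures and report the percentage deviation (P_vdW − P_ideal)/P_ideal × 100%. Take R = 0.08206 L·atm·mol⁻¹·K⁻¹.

34.60 %

Ideal: P_ideal = nRT/V = (3.61)(0.08206)(666)/0.3432 = 574.865 atm
vdW: P = nRT/(V − nb) − a n²/V² = 197.294/0.246380 − 3.17983/0.117786 = 800.771 − 26.9967 = 773.774 atm
% deviation = (773.774 − 574.865)/574.865 × 100% = 34.60%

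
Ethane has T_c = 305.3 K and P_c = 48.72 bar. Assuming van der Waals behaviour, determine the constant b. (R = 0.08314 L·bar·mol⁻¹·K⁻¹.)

From T_c = 8a/(27Rb) and P_c = a/(27b²): b = R T_c/(8 P_c).
b = (0.08314)(305.3)/(8×48.72) = 25.383/389.76 = 0.06512 L/mol

b ≈ 0.06512 L/mol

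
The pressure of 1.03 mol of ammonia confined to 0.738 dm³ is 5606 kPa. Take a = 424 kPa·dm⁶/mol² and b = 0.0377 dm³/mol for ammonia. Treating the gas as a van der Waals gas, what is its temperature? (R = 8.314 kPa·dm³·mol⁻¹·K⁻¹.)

T ≈ 525.1 K

T = (P + a n²/V²)(V − nb)/(nR)
P + a n²/V² = 5606 + (424)(1.03)²/(0.738)² = 6431.9 kPa
V − nb = 0.738 − (1.03)(0.0377) = 0.69917 dm³
T = (6431.9)(0.69917)/((1.03)(8.314)) = 525.1 K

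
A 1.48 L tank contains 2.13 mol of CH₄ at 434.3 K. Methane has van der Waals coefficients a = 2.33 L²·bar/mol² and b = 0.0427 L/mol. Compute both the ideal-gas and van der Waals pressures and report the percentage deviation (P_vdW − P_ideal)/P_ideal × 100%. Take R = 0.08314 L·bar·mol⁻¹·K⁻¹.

Ideal: P_ideal = nRT/V = (2.13)(0.08314)(434.3)/1.48 = 51.9658 bar
vdW: P = nRT/(V − nb) − a n²/V² = 76.9094/1.38905 − 10.5710/2.19040 = 55.3683 − 4.82606 = 50.5422 bar
% deviation = (50.5422 − 51.9658)/51.9658 × 100% = -2.74%

-2.74 %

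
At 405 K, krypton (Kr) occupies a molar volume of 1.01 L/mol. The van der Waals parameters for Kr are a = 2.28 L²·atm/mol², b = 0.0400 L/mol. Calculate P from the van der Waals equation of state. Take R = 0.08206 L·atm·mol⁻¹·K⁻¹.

P = RT/(V_m − b) − a/V_m²
RT/(V_m − b) = (0.08206)(405)/(1.01 − 0.0400) = 33.234/0.97000 = 34.262 atm
a/V_m² = 2.28/(1.01)² = 2.2351 atm
P = 34.262 − 2.2351 = 32.03 atm

P ≈ 32.03 atm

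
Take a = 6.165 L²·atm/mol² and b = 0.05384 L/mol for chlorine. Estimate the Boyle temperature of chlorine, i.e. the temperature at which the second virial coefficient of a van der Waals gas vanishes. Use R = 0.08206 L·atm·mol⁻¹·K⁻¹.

For a van der Waals gas the second virial coefficient B₂ = b − a/(RT) vanishes at T_B = a/(Rb).
T_B = 6.165/(0.08206×0.05384) = 6.165/0.0044181 = 1395 K

T_B ≈ 1395 K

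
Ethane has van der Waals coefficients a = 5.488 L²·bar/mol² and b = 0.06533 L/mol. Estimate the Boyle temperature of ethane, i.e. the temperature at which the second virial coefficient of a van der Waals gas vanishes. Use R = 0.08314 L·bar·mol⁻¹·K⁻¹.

T_B ≈ 1010 K

For a van der Waals gas the second virial coefficient B₂ = b − a/(RT) vanishes at T_B = a/(Rb).
T_B = 5.488/(0.08314×0.06533) = 5.488/0.0054315 = 1010 K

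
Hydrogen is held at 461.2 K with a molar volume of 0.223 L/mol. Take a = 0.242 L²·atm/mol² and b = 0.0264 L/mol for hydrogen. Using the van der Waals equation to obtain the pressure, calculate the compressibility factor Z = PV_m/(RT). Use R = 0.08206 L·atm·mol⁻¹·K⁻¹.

P = RT/(V_m − b) − a/V_m² = (0.08206)(461.2)/(0.223 − 0.0264) − 0.242/(0.223)²
  = 37.846/0.19660 − 4.8664 = 192.50 − 4.8664 = 187.63 atm
Z = PV_m/(RT) = (187.63)(0.223)/((0.08206)(461.2)) = 41.841/37.846 = 1.106

Z ≈ 1.106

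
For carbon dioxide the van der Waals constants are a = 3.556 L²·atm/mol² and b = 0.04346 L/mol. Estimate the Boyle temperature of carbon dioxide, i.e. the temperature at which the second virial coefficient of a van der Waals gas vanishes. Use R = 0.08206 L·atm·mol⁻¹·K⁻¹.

T_B ≈ 997.1 K

For a van der Waals gas the second virial coefficient B₂ = b − a/(RT) vanishes at T_B = a/(Rb).
T_B = 3.556/(0.08206×0.04346) = 3.556/0.0035663 = 997.1 K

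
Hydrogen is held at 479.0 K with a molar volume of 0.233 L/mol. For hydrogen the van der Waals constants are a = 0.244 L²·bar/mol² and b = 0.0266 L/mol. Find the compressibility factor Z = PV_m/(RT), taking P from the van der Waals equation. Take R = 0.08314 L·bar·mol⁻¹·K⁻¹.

P = RT/(V_m − b) − a/V_m² = (0.08314)(479.0)/(0.233 − 0.0266) − 0.244/(0.233)²
  = 39.824/0.20640 − 4.4945 = 192.95 − 4.4945 = 188.46 bar
Z = PV_m/(RT) = (188.46)(0.233)/((0.08314)(479.0)) = 43.911/39.824 = 1.103

Z ≈ 1.103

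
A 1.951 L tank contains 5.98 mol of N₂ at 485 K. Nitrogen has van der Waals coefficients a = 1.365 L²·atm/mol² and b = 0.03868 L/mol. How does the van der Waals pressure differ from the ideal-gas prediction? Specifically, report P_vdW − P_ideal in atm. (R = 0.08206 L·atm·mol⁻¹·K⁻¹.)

ΔP ≈ 3.58 atm

Ideal: P_ideal = nRT/V = (5.98)(0.08206)(485)/1.951 = 121.988 atm
vdW: P = nRT/(V − nb) − a n²/V² = 237.999/1.71969 − 48.8129/3.80640 = 138.396 − 12.8239 = 125.572 atm
ΔP = 125.572 − 121.988 = 3.58 atm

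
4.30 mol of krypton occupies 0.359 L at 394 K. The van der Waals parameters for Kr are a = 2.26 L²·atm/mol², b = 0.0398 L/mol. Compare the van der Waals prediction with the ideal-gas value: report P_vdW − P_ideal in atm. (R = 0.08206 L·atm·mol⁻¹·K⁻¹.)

ΔP ≈ 28.56 atm

Ideal: P_ideal = nRT/V = (4.30)(0.08206)(394)/0.359 = 387.259 atm
vdW: P = nRT/(V − nb) − a n²/V² = 139.026/0.187860 − 41.7874/0.128881 = 740.051 − 324.232 = 415.819 atm
ΔP = 415.819 − 387.259 = 28.56 atm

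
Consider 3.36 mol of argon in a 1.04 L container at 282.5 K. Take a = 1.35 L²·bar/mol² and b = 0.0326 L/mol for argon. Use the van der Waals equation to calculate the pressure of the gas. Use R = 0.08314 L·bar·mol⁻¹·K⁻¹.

P ≈ 70.72 bar

P = nRT/(V − nb) − a n²/V²
nRT/(V − nb) = (3.36)(0.08314)(282.5)/(1.04 − 3.36×0.0326) = 78.916/0.93046 = 84.814 bar
a n²/V² = (1.35)(3.36)²/(1.04)² = 14.091 bar
P = 84.814 − 14.091 = 70.72 bar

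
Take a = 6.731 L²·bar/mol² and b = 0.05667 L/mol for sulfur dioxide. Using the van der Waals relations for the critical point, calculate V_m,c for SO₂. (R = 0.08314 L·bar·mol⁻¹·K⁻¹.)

V_m,c ≈ 0.1700 L/mol

For a van der Waals gas, V_m,c = 3b.
V_m,c = 3×0.05667 = 0.1700 L/mol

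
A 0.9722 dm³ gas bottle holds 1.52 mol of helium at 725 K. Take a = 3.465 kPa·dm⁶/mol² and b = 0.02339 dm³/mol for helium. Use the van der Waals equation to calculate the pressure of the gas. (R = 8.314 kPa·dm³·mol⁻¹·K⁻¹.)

P = nRT/(V − nb) − a n²/V²
nRT/(V − nb) = (1.52)(8.314)(725)/(0.9722 − 1.52×0.02339) = 9162.0/0.93665 = 9781.7 kPa
a n²/V² = (3.465)(1.52)²/(0.9722)² = 8.4699 kPa
P = 9781.7 − 8.4699 = 9773 kPa

P ≈ 9773 kPa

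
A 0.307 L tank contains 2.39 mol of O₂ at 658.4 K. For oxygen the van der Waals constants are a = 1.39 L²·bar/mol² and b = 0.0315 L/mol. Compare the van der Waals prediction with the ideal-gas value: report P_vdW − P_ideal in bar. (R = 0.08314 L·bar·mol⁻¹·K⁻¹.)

Ideal: P_ideal = nRT/V = (2.39)(0.08314)(658.4)/0.307 = 426.147 bar
vdW: P = nRT/(V − nb) − a n²/V² = 130.827/0.231715 − 7.93982/0.0942490 = 564.603 − 84.2430 = 480.360 bar
ΔP = 480.360 − 426.147 = 54.21 bar

ΔP ≈ 54.21 bar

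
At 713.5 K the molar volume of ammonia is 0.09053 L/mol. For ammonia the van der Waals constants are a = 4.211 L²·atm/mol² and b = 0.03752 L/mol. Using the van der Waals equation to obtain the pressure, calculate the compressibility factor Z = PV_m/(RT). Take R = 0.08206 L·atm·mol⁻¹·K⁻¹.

P = RT/(V_m − b) − a/V_m² = (0.08206)(713.5)/(0.09053 − 0.03752) − 4.211/(0.09053)²
  = 58.550/0.053010 − 513.81 = 1104.5 − 513.81 = 590.7 atm
Z = PV_m/(RT) = (590.7)(0.09053)/((0.08206)(713.5)) = 53.476/58.550 = 0.9133

Z ≈ 0.9133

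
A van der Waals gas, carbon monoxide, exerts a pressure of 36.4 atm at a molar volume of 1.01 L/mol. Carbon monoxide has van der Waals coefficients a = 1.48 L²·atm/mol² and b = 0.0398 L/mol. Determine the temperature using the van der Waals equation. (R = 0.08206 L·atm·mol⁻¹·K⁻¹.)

T ≈ 447.5 K

T = (P + a/V_m²)(V_m − b)/R
P + a/V_m² = 36.4 + 1.48/(1.01)² = 37.851 atm
V_m − b = 1.01 − 0.0398 = 0.97020 L/mol
T = (37.851)(0.97020)/0.08206 = 447.5 K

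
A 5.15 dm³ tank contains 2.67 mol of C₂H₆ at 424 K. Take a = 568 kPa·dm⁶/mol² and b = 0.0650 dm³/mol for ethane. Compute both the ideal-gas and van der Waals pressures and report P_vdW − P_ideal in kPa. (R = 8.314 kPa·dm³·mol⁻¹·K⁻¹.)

Ideal: P_ideal = nRT/V = (2.67)(8.314)(424)/5.15 = 1827.59 kPa
vdW: P = nRT/(V − nb) − a n²/V² = 9412.11/4.97645 − 4049.22/26.5225 = 1891.33 − 152.671 = 1738.66 kPa
ΔP = 1738.66 − 1827.59 = -88.9 kPa

ΔP ≈ -88.9 kPa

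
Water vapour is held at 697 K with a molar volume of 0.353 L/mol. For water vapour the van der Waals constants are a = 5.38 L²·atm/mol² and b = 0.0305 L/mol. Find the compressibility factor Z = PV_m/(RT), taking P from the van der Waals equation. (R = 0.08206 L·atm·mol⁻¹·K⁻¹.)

P = RT/(V_m − b) − a/V_m² = (0.08206)(697)/(0.353 − 0.0305) − 5.38/(0.353)²
  = 57.196/0.32250 − 43.175 = 177.35 − 43.175 = 134.18 atm
Z = PV_m/(RT) = (134.18)(0.353)/((0.08206)(697)) = 47.366/57.196 = 0.8281

Z ≈ 0.8281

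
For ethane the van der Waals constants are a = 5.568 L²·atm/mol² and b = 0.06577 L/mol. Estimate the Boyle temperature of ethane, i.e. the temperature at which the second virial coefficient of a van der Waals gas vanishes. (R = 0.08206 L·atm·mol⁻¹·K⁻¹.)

T_B ≈ 1032 K

For a van der Waals gas the second virial coefficient B₂ = b − a/(RT) vanishes at T_B = a/(Rb).
T_B = 5.568/(0.08206×0.06577) = 5.568/0.0053971 = 1032 K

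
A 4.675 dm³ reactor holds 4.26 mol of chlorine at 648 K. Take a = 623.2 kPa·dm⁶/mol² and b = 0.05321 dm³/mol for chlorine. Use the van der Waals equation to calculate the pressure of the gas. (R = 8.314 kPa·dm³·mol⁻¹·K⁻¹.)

P = nRT/(V − nb) − a n²/V²
nRT/(V − nb) = (4.26)(8.314)(648)/(4.675 − 4.26×0.05321) = 22951/4.4483 = 5159.5 kPa
a n²/V² = (623.2)(4.26)²/(4.675)² = 517.47 kPa
P = 5159.5 − 517.47 = 4642 kPa

P ≈ 4642 kPa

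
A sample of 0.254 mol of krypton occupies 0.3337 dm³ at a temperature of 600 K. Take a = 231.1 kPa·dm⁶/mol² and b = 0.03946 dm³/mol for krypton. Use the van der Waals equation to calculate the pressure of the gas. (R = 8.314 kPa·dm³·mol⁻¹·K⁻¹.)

P ≈ 3781 kPa

P = nRT/(V − nb) − a n²/V²
nRT/(V − nb) = (0.254)(8.314)(600)/(0.3337 − 0.254×0.03946) = 1267.1/0.32368 = 3914.7 kPa
a n²/V² = (231.1)(0.254)²/(0.3337)² = 133.89 kPa
P = 3914.7 − 133.89 = 3781 kPa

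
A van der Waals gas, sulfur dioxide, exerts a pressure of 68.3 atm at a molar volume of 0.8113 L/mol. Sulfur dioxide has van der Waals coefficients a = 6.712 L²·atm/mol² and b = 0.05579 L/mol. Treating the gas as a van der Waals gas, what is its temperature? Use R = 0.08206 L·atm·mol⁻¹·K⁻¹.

T ≈ 722.7 K

T = (P + a/V_m²)(V_m − b)/R
P + a/V_m² = 68.3 + 6.712/(0.8113)² = 78.497 atm
V_m − b = 0.8113 − 0.05579 = 0.75551 L/mol
T = (78.497)(0.75551)/0.08206 = 722.7 K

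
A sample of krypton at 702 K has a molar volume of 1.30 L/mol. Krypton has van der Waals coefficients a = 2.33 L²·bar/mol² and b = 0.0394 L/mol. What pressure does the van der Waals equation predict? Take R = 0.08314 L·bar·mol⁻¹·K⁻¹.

P = RT/(V_m − b) − a/V_m²
RT/(V_m − b) = (0.08314)(702)/(1.30 − 0.0394) = 58.364/1.2606 = 46.299 bar
a/V_m² = 2.33/(1.30)² = 1.3787 bar
P = 46.299 − 1.3787 = 44.92 bar

P ≈ 44.92 bar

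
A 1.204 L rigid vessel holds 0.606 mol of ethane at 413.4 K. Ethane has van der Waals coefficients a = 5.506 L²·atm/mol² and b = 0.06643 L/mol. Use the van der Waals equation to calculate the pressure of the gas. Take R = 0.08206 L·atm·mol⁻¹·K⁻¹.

P ≈ 16.27 atm

P = nRT/(V − nb) − a n²/V²
nRT/(V − nb) = (0.606)(0.08206)(413.4)/(1.204 − 0.606×0.06643) = 20.558/1.1637 = 17.666 atm
a n²/V² = (5.506)(0.606)²/(1.204)² = 1.3949 atm
P = 17.666 − 1.3949 = 16.27 atm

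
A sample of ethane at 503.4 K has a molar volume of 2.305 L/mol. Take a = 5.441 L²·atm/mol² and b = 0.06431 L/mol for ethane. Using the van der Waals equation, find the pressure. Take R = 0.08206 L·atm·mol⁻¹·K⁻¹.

P = RT/(V_m − b) − a/V_m²
RT/(V_m − b) = (0.08206)(503.4)/(2.305 − 0.06431) = 41.309/2.2407 = 18.436 atm
a/V_m² = 5.441/(2.305)² = 1.0241 atm
P = 18.436 − 1.0241 = 17.41 atm

P ≈ 17.41 atm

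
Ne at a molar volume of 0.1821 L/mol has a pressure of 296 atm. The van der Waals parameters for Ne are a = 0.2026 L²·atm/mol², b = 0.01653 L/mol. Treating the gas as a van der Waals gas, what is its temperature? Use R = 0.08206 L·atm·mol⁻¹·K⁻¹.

T ≈ 609.6 K

T = (P + a/V_m²)(V_m − b)/R
P + a/V_m² = 296 + 0.2026/(0.1821)² = 302.11 atm
V_m − b = 0.1821 − 0.01653 = 0.16557 L/mol
T = (302.11)(0.16557)/0.08206 = 609.6 K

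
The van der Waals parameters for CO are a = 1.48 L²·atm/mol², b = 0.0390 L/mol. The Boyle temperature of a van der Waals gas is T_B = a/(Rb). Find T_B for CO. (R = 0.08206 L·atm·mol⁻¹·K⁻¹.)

T_B ≈ 462.5 K

For a van der Waals gas the second virial coefficient B₂ = b − a/(RT) vanishes at T_B = a/(Rb).
T_B = 1.48/(0.08206×0.0390) = 1.48/0.0032003 = 462.5 K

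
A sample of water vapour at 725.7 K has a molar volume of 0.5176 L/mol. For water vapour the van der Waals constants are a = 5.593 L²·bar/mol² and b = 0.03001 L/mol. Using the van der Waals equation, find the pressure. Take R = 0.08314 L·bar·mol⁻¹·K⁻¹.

P = RT/(V_m − b) − a/V_m²
RT/(V_m − b) = (0.08314)(725.7)/(0.5176 − 0.03001) = 60.335/0.48759 = 123.74 bar
a/V_m² = 5.593/(0.5176)² = 20.876 bar
P = 123.74 − 20.876 = 102.9 bar

P ≈ 102.9 bar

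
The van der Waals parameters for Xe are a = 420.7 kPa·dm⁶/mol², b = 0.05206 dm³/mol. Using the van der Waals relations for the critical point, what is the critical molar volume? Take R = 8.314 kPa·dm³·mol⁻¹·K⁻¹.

For a van der Waals gas, V_m,c = 3b.
V_m,c = 3×0.05206 = 0.1562 dm³/mol

V_m,c ≈ 0.1562 dm³/mol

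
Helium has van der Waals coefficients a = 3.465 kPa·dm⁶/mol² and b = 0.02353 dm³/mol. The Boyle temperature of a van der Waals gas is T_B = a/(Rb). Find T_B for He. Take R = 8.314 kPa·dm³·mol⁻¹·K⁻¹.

For a van der Waals gas the second virial coefficient B₂ = b − a/(RT) vanishes at T_B = a/(Rb).
T_B = 3.465/(8.314×0.02353) = 3.465/0.19563 = 17.71 K

T_B ≈ 17.71 K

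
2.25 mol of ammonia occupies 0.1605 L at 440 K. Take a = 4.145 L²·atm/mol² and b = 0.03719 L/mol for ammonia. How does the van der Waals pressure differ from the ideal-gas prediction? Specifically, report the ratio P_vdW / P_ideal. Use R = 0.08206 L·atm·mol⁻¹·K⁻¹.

Ideal: P_ideal = nRT/V = (2.25)(0.08206)(440)/0.1605 = 506.164 atm
vdW: P = nRT/(V − nb) − a n²/V² = 81.2394/0.0768225 − 20.9841/0.0257603 = 1057.49 − 814.591 = 242.90 atm
Ratio = 242.90/506.164 = 0.4799

P_vdW / P_ideal ≈ 0.4799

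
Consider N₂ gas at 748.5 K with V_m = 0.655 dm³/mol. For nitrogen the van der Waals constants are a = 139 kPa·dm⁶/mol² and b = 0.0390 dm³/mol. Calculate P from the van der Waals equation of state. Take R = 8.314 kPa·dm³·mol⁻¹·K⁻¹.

P = RT/(V_m − b) − a/V_m²
RT/(V_m − b) = (8.314)(748.5)/(0.655 − 0.0390) = 6223.0/0.61600 = 10102 kPa
a/V_m² = 139/(0.655)² = 323.99 kPa
P = 10102 − 323.99 = 9778 kPa

P ≈ 9778 kPa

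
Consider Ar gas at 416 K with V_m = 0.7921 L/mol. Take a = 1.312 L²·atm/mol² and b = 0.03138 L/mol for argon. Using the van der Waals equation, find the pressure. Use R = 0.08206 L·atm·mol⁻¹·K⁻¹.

P ≈ 42.78 atm

P = RT/(V_m − b) − a/V_m²
RT/(V_m − b) = (0.08206)(416)/(0.7921 − 0.03138) = 34.137/0.76072 = 44.875 atm
a/V_m² = 1.312/(0.7921)² = 2.0911 atm
P = 44.875 − 2.0911 = 42.78 atm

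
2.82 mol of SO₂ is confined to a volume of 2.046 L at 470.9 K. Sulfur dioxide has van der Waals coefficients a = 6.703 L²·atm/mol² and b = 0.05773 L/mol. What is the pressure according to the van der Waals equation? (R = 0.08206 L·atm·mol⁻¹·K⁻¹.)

P = nRT/(V − nb) − a n²/V²
nRT/(V − nb) = (2.82)(0.08206)(470.9)/(2.046 − 2.82×0.05773) = 108.97/1.8832 = 57.864 atm
a n²/V² = (6.703)(2.82)²/(2.046)² = 12.734 atm
P = 57.864 − 12.734 = 45.13 atm

P ≈ 45.13 atm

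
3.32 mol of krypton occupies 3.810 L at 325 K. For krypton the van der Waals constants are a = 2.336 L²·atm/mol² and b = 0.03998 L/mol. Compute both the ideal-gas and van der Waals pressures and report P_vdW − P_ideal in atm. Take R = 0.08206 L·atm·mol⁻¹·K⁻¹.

ΔP ≈ -0.935 atm

Ideal: P_ideal = nRT/V = (3.32)(0.08206)(325)/3.810 = 23.2396 atm
vdW: P = nRT/(V − nb) − a n²/V² = 88.5427/3.67727 − 25.7483/14.5161 = 24.0784 − 1.77378 = 22.3046 atm
ΔP = 22.3046 − 23.2396 = -0.935 atm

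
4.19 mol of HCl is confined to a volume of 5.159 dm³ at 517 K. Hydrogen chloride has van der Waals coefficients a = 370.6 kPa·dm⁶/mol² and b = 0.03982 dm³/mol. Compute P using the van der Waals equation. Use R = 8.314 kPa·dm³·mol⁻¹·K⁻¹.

P = nRT/(V − nb) − a n²/V²
nRT/(V − nb) = (4.19)(8.314)(517)/(5.159 − 4.19×0.03982) = 18010/4.9922 = 3607.6 kPa
a n²/V² = (370.6)(4.19)²/(5.159)² = 244.46 kPa
P = 3607.6 − 244.46 = 3363 kPa

P ≈ 3363 kPa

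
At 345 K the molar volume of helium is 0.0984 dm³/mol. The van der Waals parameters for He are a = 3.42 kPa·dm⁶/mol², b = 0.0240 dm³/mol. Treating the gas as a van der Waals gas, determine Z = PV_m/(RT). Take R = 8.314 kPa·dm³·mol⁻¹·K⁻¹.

P = RT/(V_m − b) − a/V_m² = (8.314)(345)/(0.0984 − 0.0240) − 3.42/(0.0984)²
  = 2868.3/0.074400 − 353.21 = 38552 − 353.21 = 38199 kPa
Z = PV_m/(RT) = (38199)(0.0984)/((8.314)(345)) = 3758.8/2868.3 = 1.310

Z ≈ 1.310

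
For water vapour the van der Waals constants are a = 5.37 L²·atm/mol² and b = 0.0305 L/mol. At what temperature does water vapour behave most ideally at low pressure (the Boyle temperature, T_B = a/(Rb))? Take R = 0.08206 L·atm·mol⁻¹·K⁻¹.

For a van der Waals gas the second virial coefficient B₂ = b − a/(RT) vanishes at T_B = a/(Rb).
T_B = 5.37/(0.08206×0.0305) = 5.37/0.0025028 = 2146 K

T_B ≈ 2146 K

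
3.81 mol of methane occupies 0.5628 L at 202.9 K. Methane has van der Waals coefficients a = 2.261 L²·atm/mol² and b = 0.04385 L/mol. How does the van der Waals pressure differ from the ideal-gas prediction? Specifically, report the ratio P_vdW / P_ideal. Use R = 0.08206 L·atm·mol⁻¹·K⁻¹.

Ideal: P_ideal = nRT/V = (3.81)(0.08206)(202.9)/0.5628 = 112.716 atm
vdW: P = nRT/(V − nb) − a n²/V² = 63.4364/0.395732 − 32.8209/0.316744 = 160.301 − 103.620 = 56.681 atm
Ratio = 56.681/112.716 = 0.5029

P_vdW / P_ideal ≈ 0.5029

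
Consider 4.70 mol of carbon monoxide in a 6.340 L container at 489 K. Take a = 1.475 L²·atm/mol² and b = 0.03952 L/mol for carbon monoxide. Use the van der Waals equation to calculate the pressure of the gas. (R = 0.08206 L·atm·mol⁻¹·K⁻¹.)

P = nRT/(V − nb) − a n²/V²
nRT/(V − nb) = (4.70)(0.08206)(489)/(6.340 − 4.70×0.03952) = 188.60/6.1543 = 30.645 atm
a n²/V² = (1.475)(4.70)²/(6.340)² = 0.81060 atm
P = 30.645 − 0.81060 = 29.83 atm

P ≈ 29.83 atm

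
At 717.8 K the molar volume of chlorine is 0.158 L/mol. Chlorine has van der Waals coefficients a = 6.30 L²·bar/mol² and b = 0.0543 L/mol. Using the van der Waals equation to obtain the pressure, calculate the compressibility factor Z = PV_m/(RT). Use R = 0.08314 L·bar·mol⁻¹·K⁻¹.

P = RT/(V_m − b) − a/V_m² = (0.08314)(717.8)/(0.158 − 0.0543) − 6.30/(0.158)²
  = 59.678/0.10370 − 252.36 = 575.49 − 252.36 = 323.13 bar
Z = PV_m/(RT) = (323.13)(0.158)/((0.08314)(717.8)) = 51.055/59.678 = 0.8555

Z ≈ 0.8555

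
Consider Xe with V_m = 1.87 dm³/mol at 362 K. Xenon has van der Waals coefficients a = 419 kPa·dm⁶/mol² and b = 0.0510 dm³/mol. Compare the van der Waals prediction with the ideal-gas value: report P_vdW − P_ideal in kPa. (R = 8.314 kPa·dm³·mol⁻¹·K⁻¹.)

Ideal: P_ideal = RT/V_m = (8.314)(362)/1.87 = 1609.45 kPa
vdW: P = RT/(V_m − b) − a/V_m² = 3009.67/1.81900 − 419/3.49690 = 1654.57 − 119.820 = 1534.75 kPa
ΔP = 1534.75 − 1609.45 = -74.7 kPa

ΔP ≈ -74.7 kPa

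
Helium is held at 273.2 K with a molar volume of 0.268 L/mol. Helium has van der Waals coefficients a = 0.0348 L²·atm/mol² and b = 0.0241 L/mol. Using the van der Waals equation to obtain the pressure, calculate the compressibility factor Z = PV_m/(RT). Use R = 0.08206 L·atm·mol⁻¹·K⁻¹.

P = RT/(V_m − b) − a/V_m² = (0.08206)(273.2)/(0.268 − 0.0241) − 0.0348/(0.268)²
  = 22.419/0.24390 − 0.48452 = 91.919 − 0.48452 = 91.434 atm
Z = PV_m/(RT) = (91.434)(0.268)/((0.08206)(273.2)) = 24.504/22.419 = 1.093

Z ≈ 1.093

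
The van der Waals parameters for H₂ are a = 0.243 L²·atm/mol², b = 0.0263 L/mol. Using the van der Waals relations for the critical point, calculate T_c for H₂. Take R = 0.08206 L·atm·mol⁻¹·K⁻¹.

For a van der Waals gas, T_c = 8a/(27Rb).
T_c = 8×0.243/(27×0.08206×0.0263) = 1.9440/0.058271 = 33.36 K

T_c ≈ 33.36 K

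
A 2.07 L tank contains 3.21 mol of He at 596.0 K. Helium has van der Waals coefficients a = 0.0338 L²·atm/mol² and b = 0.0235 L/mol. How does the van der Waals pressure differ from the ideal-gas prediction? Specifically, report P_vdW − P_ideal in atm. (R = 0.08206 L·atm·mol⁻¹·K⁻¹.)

ΔP ≈ 2.787 atm

Ideal: P_ideal = nRT/V = (3.21)(0.08206)(596.0)/2.07 = 75.8425 atm
vdW: P = nRT/(V − nb) − a n²/V² = 156.994/1.99457 − 0.348279/4.28490 = 78.7107 − 0.0812805 = 78.6294 atm
ΔP = 78.6294 − 75.8425 = 2.787 atm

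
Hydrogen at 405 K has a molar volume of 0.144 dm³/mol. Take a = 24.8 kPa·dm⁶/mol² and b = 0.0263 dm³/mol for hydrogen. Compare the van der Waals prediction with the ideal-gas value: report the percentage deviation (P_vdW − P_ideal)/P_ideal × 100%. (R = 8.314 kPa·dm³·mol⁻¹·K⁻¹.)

Ideal: P_ideal = RT/V_m = (8.314)(405)/0.144 = 23383.1 kPa
vdW: P = RT/(V_m − b) − a/V_m² = 3367.17/0.117700 − 24.8/0.0207360 = 28608.1 − 1195.99 = 27412.1 kPa
% deviation = (27412.1 − 23383.1)/23383.1 × 100% = 17.23%

17.23 %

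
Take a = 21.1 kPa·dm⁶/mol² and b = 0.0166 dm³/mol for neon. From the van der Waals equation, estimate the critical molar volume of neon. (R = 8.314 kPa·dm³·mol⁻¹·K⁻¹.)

V_m,c ≈ 0.04980 dm³/mol

For a van der Waals gas, V_m,c = 3b.
V_m,c = 3×0.0166 = 0.04980 dm³/mol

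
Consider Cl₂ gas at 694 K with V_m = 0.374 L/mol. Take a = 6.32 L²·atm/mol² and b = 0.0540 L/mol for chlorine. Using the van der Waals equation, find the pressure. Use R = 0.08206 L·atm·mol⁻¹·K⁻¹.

P ≈ 132.8 atm

P = RT/(V_m − b) − a/V_m²
RT/(V_m − b) = (0.08206)(694)/(0.374 − 0.0540) = 56.950/0.32000 = 177.97 atm
a/V_m² = 6.32/(0.374)² = 45.183 atm
P = 177.97 − 45.183 = 132.8 atm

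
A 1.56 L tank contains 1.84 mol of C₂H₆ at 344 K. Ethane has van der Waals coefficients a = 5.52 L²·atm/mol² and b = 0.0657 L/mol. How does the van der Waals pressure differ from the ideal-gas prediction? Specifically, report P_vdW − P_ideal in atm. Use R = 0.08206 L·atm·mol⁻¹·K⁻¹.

Ideal: P_ideal = nRT/V = (1.84)(0.08206)(344)/1.56 = 33.2953 atm
vdW: P = nRT/(V − nb) − a n²/V² = 51.9407/1.43911 − 18.6885/2.43360 = 36.0922 − 7.67936 = 28.4128 atm
ΔP = 28.4128 − 33.2953 = -4.883 atm

ΔP ≈ -4.883 atm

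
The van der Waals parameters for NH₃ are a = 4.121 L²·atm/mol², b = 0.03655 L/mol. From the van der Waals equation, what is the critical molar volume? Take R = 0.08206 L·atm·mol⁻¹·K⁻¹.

V_m,c ≈ 0.1097 L/mol

For a van der Waals gas, V_m,c = 3b.
V_m,c = 3×0.03655 = 0.1097 L/mol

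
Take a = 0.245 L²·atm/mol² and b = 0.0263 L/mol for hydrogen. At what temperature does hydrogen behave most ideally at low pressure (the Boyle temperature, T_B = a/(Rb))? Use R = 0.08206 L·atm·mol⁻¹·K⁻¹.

T_B ≈ 113.5 K

For a van der Waals gas the second virial coefficient B₂ = b − a/(RT) vanishes at T_B = a/(Rb).
T_B = 0.245/(0.08206×0.0263) = 0.245/0.0021582 = 113.5 K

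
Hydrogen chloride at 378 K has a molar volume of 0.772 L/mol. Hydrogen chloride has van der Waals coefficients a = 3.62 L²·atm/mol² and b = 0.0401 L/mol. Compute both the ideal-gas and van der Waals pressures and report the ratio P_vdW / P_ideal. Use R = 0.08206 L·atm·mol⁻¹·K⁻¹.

Ideal: P_ideal = RT/V_m = (0.08206)(378)/0.772 = 40.1796 atm
vdW: P = RT/(V_m − b) − a/V_m² = 31.0187/0.731900 − 3.62/0.595984 = 42.3811 − 6.07399 = 36.3071 atm
Ratio = 36.3071/40.1796 = 0.9036

P_vdW / P_ideal ≈ 0.9036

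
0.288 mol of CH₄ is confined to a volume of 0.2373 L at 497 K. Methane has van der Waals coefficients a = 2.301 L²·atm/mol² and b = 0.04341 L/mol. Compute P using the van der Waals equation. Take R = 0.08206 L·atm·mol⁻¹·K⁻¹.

P ≈ 48.86 atm

P = nRT/(V − nb) − a n²/V²
nRT/(V − nb) = (0.288)(0.08206)(497)/(0.2373 − 0.288×0.04341) = 11.746/0.22480 = 52.251 atm
a n²/V² = (2.301)(0.288)²/(0.2373)² = 3.3893 atm
P = 52.251 − 3.3893 = 48.86 atm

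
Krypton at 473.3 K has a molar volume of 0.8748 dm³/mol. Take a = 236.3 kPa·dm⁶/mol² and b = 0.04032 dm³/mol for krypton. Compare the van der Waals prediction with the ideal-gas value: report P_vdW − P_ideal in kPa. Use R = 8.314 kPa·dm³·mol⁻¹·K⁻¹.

Ideal: P_ideal = RT/V_m = (8.314)(473.3)/0.8748 = 4498.19 kPa
vdW: P = RT/(V_m − b) − a/V_m² = 3935.02/0.834480 − 236.3/0.765275 = 4715.54 − 308.778 = 4406.76 kPa
ΔP = 4406.76 − 4498.19 = -91.4 kPa

ΔP ≈ -91.4 kPa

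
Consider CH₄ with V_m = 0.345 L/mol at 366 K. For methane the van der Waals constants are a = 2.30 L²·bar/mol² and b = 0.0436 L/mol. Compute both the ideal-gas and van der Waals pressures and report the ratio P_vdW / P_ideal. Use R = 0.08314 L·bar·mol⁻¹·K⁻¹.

Ideal: P_ideal = RT/V_m = (0.08314)(366)/0.345 = 88.2007 bar
vdW: P = RT/(V_m − b) − a/V_m² = 30.4292/0.301400 − 2.30/0.119025 = 100.960 − 19.3237 = 81.636 bar
Ratio = 81.636/88.2007 = 0.9256

P_vdW / P_ideal ≈ 0.9256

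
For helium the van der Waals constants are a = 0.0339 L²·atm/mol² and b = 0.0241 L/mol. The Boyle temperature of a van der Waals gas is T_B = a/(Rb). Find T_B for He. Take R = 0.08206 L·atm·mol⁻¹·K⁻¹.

For a van der Waals gas the second virial coefficient B₂ = b − a/(RT) vanishes at T_B = a/(Rb).
T_B = 0.0339/(0.08206×0.0241) = 0.0339/0.0019776 = 17.14 K

T_B ≈ 17.14 K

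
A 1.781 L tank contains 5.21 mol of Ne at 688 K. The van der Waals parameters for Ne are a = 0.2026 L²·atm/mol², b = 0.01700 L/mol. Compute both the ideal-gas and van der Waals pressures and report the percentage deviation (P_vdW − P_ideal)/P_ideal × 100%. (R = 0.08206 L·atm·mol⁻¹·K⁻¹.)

4.18 %

Ideal: P_ideal = nRT/V = (5.21)(0.08206)(688)/1.781 = 165.156 atm
vdW: P = nRT/(V − nb) − a n²/V² = 294.142/1.69243 − 5.49939/3.17196 = 173.799 − 1.73375 = 172.065 atm
% deviation = (172.065 − 165.156)/165.156 × 100% = 4.18%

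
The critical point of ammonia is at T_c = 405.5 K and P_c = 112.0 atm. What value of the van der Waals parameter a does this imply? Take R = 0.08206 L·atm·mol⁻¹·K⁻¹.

a ≈ 4.171 L²·atm/mol²

From T_c = 8a/(27Rb) and P_c = a/(27b²): a = 27 R² T_c²/(64 P_c).
a = 27×(0.08206)²×(405.5)²/(64×112.0) = 29896/7168.0 = 4.171 L²·atm/mol²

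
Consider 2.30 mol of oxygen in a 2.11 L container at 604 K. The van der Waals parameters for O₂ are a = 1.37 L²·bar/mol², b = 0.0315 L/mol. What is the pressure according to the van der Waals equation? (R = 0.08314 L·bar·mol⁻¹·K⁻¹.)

P ≈ 55.06 bar

P = nRT/(V − nb) − a n²/V²
nRT/(V − nb) = (2.30)(0.08314)(604)/(2.11 − 2.30×0.0315) = 115.50/2.0376 = 56.684 bar
a n²/V² = (1.37)(2.30)²/(2.11)² = 1.6278 bar
P = 56.684 − 1.6278 = 55.06 bar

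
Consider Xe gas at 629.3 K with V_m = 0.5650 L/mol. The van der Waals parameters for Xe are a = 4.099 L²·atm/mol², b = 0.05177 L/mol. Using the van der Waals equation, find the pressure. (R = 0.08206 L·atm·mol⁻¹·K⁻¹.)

P ≈ 87.78 atm

P = RT/(V_m − b) − a/V_m²
RT/(V_m − b) = (0.08206)(629.3)/(0.5650 − 0.05177) = 51.640/0.51323 = 100.62 atm
a/V_m² = 4.099/(0.5650)² = 12.840 atm
P = 100.62 − 12.840 = 87.78 atm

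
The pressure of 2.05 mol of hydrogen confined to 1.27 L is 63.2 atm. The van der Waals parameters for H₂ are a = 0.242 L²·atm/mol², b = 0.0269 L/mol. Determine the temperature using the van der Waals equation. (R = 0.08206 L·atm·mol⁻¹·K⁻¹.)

T ≈ 461.0 K

T = (P + a n²/V²)(V − nb)/(nR)
P + a n²/V² = 63.2 + (0.242)(2.05)²/(1.27)² = 63.831 atm
V − nb = 1.27 − (2.05)(0.0269) = 1.2149 L
T = (63.831)(1.2149)/((2.05)(0.08206)) = 461.0 K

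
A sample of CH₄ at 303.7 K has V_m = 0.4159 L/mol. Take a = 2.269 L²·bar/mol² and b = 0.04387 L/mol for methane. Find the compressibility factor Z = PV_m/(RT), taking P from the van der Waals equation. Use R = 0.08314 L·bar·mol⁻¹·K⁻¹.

P = RT/(V_m − b) − a/V_m² = (0.08314)(303.7)/(0.4159 − 0.04387) − 2.269/(0.4159)²
  = 25.250/0.37203 − 13.118 = 67.871 − 13.118 = 54.753 bar
Z = PV_m/(RT) = (54.753)(0.4159)/((0.08314)(303.7)) = 22.772/25.250 = 0.9019

Z ≈ 0.9019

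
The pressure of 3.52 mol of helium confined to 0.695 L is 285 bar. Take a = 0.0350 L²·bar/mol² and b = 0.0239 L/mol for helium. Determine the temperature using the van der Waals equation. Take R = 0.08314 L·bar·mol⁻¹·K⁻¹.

T ≈ 596.8 K

T = (P + a n²/V²)(V − nb)/(nR)
P + a n²/V² = 285 + (0.0350)(3.52)²/(0.695)² = 285.90 bar
V − nb = 0.695 − (3.52)(0.0239) = 0.61087 L
T = (285.90)(0.61087)/((3.52)(0.08314)) = 596.8 K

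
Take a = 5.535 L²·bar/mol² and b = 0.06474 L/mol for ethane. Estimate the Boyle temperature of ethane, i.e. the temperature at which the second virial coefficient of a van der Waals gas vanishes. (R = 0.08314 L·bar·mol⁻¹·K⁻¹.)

For a van der Waals gas the second virial coefficient B₂ = b − a/(RT) vanishes at T_B = a/(Rb).
T_B = 5.535/(0.08314×0.06474) = 5.535/0.0053825 = 1028 K

T_B ≈ 1028 K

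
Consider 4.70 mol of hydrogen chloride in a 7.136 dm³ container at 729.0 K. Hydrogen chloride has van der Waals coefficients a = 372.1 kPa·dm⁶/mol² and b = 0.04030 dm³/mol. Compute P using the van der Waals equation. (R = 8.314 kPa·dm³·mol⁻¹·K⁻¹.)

P ≈ 3939 kPa

P = nRT/(V − nb) − a n²/V²
nRT/(V − nb) = (4.70)(8.314)(729.0)/(7.136 − 4.70×0.04030) = 28486/6.9466 = 4100.7 kPa
a n²/V² = (372.1)(4.70)²/(7.136)² = 161.42 kPa
P = 4100.7 − 161.42 = 3939 kPa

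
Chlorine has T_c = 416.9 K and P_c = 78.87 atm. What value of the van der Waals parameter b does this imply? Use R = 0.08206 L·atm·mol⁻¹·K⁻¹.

From T_c = 8a/(27Rb) and P_c = a/(27b²): b = R T_c/(8 P_c).
b = (0.08206)(416.9)/(8×78.87) = 34.211/630.96 = 0.05422 L/mol

b ≈ 0.05422 L/mol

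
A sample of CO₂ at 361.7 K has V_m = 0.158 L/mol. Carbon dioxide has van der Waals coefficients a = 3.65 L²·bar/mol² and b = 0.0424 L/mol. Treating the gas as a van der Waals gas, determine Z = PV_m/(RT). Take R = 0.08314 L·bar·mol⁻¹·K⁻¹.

P = RT/(V_m − b) − a/V_m² = (0.08314)(361.7)/(0.158 − 0.0424) − 3.65/(0.158)²
  = 30.072/0.11560 − 146.21 = 260.14 − 146.21 = 113.93 bar
Z = PV_m/(RT) = (113.93)(0.158)/((0.08314)(361.7)) = 18.001/30.072 = 0.5986

Z ≈ 0.5986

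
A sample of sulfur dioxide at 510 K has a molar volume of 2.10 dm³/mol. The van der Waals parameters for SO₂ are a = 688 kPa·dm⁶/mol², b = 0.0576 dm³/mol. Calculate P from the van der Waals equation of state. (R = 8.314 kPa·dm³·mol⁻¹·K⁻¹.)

P = RT/(V_m − b) − a/V_m²
RT/(V_m − b) = (8.314)(510)/(2.10 − 0.0576) = 4240.1/2.0424 = 2076.0 kPa
a/V_m² = 688/(2.10)² = 156.01 kPa
P = 2076.0 − 156.01 = 1920 kPa

P ≈ 1920 kPa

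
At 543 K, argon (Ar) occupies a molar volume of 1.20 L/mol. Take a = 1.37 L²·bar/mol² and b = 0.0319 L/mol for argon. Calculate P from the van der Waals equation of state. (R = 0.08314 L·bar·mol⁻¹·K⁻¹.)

P ≈ 37.70 bar

P = RT/(V_m − b) − a/V_m²
RT/(V_m − b) = (0.08314)(543)/(1.20 − 0.0319) = 45.145/1.1681 = 38.648 bar
a/V_m² = 1.37/(1.20)² = 0.95139 bar
P = 38.648 − 0.95139 = 37.70 bar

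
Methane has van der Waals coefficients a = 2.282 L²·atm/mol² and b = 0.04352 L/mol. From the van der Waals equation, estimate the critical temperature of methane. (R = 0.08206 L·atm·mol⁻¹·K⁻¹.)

T_c ≈ 189.3 K

For a van der Waals gas, T_c = 8a/(27Rb).
T_c = 8×2.282/(27×0.08206×0.04352) = 18.256/0.096424 = 189.3 K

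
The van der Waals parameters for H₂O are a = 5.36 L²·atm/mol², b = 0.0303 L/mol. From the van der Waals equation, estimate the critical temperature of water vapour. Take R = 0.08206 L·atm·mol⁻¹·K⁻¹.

For a van der Waals gas, T_c = 8a/(27Rb).
T_c = 8×5.36/(27×0.08206×0.0303) = 42.880/0.067133 = 638.7 K

T_c ≈ 638.7 K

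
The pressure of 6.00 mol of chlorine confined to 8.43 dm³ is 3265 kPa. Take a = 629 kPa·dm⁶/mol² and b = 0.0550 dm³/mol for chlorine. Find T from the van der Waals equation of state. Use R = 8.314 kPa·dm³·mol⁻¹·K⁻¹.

T ≈ 581.9 K

T = (P + a n²/V²)(V − nb)/(nR)
P + a n²/V² = 3265 + (629)(6.00)²/(8.43)² = 3583.6 kPa
V − nb = 8.43 − (6.00)(0.0550) = 8.1000 dm³
T = (3583.6)(8.1000)/((6.00)(8.314)) = 581.9 K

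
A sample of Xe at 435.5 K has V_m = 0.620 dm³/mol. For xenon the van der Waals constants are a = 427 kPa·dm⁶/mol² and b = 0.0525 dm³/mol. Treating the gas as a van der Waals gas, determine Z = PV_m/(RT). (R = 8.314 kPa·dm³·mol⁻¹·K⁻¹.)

P = RT/(V_m − b) − a/V_m² = (8.314)(435.5)/(0.620 − 0.0525) − 427/(0.620)²
  = 3620.7/0.56750 − 1110.8 = 6380.1 − 1110.8 = 5269.3 kPa
Z = PV_m/(RT) = (5269.3)(0.620)/((8.314)(435.5)) = 3267.0/3620.7 = 0.9023

Z ≈ 0.9023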